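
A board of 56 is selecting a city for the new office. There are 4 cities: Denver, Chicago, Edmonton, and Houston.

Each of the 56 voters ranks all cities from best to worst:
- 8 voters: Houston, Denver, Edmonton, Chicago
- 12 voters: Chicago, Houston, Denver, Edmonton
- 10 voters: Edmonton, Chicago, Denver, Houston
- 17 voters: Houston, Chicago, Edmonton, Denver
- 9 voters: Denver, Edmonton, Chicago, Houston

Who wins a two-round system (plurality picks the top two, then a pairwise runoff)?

Chicago

Round 1 first-place votes: Denver 9, Chicago 12, Edmonton 10, Houston 25. Houston and Chicago advance.
Runoff: Houston is ranked above Chicago on 25 ballots, Chicago above Houston on 31.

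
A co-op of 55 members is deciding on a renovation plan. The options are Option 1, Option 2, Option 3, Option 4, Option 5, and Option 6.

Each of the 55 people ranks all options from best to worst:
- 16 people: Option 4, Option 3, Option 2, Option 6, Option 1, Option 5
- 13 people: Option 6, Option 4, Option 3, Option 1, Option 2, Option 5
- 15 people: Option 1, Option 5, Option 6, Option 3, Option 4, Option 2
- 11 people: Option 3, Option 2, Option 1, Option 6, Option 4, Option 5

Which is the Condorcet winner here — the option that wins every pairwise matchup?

Option 6

Option 6 vs Option 1: 29–26
Option 6 vs Option 2: 28–27
Option 6 vs Option 3: 28–27
Option 6 vs Option 4: 39–16
Option 6 vs Option 5: 40–15
Option 6 beats every other option.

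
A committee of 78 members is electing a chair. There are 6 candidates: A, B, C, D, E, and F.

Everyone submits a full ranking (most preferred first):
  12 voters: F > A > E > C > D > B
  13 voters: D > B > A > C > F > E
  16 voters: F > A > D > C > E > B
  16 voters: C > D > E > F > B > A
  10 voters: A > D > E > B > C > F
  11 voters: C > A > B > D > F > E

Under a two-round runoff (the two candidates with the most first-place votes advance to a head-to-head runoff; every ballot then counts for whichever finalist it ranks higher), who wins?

C

Round 1 first-place votes: A 10, B 0, C 27, D 13, E 0, F 28. F and C advance.
Runoff: F is ranked above C on 28 ballots, C above F on 50.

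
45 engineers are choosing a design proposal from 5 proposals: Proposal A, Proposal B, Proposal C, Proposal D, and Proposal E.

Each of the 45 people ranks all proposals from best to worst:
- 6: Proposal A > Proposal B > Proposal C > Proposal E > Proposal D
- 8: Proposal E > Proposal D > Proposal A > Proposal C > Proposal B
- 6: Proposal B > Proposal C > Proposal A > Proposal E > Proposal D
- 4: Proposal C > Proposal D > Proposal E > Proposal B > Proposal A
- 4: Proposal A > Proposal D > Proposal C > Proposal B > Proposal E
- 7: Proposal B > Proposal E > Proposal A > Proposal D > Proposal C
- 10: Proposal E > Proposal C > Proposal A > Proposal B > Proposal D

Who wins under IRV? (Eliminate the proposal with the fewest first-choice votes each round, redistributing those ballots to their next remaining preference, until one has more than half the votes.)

Round 1: Proposal A 10, Proposal B 13, Proposal C 4, Proposal D 0, Proposal E 18. Proposal D eliminated.
Round 2: Proposal A 10, Proposal B 13, Proposal C 4, Proposal E 18. Proposal C eliminated.
Round 3: Proposal A 10, Proposal B 13, Proposal E 22. Proposal A eliminated.
Round 4: Proposal B 23, Proposal E 22. Proposal B has a majority (≥23).

Proposal B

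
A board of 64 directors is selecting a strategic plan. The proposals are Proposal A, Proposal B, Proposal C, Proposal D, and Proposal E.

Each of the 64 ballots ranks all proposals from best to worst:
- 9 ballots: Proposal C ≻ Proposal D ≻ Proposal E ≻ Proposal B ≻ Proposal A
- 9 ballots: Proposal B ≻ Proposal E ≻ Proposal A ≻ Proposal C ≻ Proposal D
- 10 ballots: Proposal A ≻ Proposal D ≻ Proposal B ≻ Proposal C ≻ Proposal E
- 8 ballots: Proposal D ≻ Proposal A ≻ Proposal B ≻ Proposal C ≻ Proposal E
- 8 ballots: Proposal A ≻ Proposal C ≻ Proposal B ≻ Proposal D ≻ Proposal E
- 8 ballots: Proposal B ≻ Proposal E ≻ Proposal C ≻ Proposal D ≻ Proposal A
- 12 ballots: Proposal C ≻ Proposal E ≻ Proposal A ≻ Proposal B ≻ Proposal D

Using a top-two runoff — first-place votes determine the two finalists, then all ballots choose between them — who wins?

Proposal A

Round 1 first-place votes: Proposal A 18, Proposal B 17, Proposal C 21, Proposal D 8, Proposal E 0. Proposal C and Proposal A advance.
Runoff: Proposal C is ranked above Proposal A on 29 ballots, Proposal A above Proposal C on 35.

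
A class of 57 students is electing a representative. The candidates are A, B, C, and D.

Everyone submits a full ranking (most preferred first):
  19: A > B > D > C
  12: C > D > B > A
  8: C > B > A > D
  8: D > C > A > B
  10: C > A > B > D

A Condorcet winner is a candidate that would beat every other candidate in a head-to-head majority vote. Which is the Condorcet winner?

C

C vs A: 38–19
C vs B: 38–19
C vs D: 30–27
C beats every other candidate.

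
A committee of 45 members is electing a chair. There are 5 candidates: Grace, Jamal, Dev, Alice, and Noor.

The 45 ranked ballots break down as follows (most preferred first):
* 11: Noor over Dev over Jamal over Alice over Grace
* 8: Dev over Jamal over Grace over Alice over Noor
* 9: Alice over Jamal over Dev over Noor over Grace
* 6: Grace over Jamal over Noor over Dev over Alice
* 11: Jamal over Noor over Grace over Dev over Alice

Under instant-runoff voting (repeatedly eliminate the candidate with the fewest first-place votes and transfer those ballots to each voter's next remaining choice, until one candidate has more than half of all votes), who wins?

Round 1: Grace 6, Jamal 11, Dev 8, Alice 9, Noor 11. Grace eliminated.
Round 2: Jamal 17, Dev 8, Alice 9, Noor 11. Dev eliminated.
Round 3: Jamal 25, Alice 9, Noor 11. Jamal has a majority (≥23).

Jamal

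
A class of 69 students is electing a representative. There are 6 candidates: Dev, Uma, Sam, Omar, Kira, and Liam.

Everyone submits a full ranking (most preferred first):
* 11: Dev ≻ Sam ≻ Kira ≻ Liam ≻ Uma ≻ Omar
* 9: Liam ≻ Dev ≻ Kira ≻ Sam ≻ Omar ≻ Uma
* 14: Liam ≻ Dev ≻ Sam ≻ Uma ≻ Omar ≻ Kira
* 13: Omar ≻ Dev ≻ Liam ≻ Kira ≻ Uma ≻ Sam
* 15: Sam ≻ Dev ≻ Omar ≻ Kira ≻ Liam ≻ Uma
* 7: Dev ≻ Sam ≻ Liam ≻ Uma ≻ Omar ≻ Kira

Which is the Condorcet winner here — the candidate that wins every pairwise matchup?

Dev vs Uma: 69–0
Dev vs Sam: 54–15
Dev vs Omar: 56–13
Dev vs Kira: 69–0
Dev vs Liam: 46–23
Dev beats every other candidate.

Dev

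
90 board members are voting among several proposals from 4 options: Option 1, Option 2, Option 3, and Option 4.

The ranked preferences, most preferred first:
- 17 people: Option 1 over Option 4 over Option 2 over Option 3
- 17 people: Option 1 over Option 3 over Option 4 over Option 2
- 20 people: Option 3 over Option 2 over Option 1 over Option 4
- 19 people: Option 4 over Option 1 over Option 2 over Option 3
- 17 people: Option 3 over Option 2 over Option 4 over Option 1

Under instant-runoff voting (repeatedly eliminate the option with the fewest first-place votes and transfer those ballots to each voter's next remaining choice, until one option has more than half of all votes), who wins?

Round 1: Option 1 34, Option 2 0, Option 3 37, Option 4 19. Option 2 eliminated.
Round 2: Option 1 34, Option 3 37, Option 4 19. Option 4 eliminated.
Round 3: Option 1 53, Option 3 37. Option 1 has a majority (≥46).

Option 1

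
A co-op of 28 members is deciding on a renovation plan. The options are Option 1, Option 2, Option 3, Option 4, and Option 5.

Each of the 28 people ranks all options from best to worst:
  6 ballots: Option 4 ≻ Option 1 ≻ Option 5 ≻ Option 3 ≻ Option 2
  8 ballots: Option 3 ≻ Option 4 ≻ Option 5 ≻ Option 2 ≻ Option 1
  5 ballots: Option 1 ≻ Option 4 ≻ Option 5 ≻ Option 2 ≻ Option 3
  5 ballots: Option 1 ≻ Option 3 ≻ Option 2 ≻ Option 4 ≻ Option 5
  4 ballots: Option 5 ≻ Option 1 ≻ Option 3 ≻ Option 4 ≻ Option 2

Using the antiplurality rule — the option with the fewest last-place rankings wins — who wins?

Last-place votes: Option 1 8, Option 2 10, Option 3 5, Option 4 0, Option 5 5.

Option 4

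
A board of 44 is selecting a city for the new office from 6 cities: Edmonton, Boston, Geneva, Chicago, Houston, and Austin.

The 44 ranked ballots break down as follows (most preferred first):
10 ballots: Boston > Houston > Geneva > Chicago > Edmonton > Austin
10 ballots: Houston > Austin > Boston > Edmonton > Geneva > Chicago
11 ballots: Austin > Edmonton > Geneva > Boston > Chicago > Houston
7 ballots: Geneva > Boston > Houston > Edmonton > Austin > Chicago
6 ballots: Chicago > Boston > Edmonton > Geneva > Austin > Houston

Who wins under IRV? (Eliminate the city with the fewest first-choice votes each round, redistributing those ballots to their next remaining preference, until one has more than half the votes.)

Boston

Round 1: Edmonton 0, Boston 10, Geneva 7, Chicago 6, Houston 10, Austin 11. Edmonton eliminated.
Round 2: Boston 10, Geneva 7, Chicago 6, Houston 10, Austin 11. Chicago eliminated.
Round 3: Boston 16, Geneva 7, Houston 10, Austin 11. Geneva eliminated.
Round 4: Boston 23, Houston 10, Austin 11. Boston has a majority (≥23).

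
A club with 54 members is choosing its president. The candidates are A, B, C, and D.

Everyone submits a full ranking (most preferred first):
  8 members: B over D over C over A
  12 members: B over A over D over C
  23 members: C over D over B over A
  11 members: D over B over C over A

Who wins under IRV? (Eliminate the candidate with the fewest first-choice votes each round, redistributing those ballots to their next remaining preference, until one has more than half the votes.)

Round 1: A 0, B 20, C 23, D 11. A eliminated.
Round 2: B 20, C 23, D 11. D eliminated.
Round 3: B 31, C 23. B has a majority (≥28).

B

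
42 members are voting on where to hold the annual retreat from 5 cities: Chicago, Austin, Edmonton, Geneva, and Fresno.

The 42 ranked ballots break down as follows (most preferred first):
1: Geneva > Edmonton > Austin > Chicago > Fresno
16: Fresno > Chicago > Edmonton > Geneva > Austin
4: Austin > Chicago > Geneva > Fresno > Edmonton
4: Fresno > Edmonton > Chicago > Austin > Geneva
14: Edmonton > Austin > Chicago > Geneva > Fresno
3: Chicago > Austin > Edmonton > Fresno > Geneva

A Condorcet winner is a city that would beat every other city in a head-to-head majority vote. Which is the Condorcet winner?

Chicago

Chicago vs Austin: 23–19
Chicago vs Edmonton: 23–19
Chicago vs Geneva: 41–1
Chicago vs Fresno: 22–20
Chicago beats every other city.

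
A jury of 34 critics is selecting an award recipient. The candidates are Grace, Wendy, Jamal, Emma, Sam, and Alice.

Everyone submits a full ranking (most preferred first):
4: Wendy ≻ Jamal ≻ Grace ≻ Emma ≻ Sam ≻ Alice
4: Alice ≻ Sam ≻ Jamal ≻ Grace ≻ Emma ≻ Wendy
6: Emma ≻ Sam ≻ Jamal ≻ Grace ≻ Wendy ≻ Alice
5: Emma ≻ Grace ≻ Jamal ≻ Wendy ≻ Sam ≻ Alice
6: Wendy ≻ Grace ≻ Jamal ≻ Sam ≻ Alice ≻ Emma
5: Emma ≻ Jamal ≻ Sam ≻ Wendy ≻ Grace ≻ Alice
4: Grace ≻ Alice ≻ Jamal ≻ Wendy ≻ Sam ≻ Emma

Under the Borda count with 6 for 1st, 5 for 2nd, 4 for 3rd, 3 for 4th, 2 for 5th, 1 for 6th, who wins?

Jamal

Grace: 4×4 + 4×3 + 6×3 + 5×5 + 6×5 + 5×2 + 4×6 = 135
Wendy: 4×6 + 4×1 + 6×2 + 5×3 + 6×6 + 5×3 + 4×3 = 118
Jamal: 4×5 + 4×4 + 6×4 + 5×4 + 6×4 + 5×5 + 4×4 = 145
Emma: 4×3 + 4×2 + 6×6 + 5×6 + 6×1 + 5×6 + 4×1 = 126
Sam: 4×2 + 4×5 + 6×5 + 5×2 + 6×3 + 5×4 + 4×2 = 114
Alice: 4×1 + 4×6 + 6×1 + 5×1 + 6×2 + 5×1 + 4×5 = 76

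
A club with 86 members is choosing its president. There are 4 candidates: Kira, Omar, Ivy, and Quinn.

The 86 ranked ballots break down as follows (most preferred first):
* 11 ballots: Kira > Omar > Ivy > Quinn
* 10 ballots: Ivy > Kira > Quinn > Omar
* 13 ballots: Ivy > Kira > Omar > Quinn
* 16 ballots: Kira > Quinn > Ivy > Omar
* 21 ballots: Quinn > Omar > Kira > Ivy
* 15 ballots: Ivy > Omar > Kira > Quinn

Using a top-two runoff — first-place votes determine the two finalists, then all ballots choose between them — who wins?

Kira

Round 1 first-place votes: Kira 27, Omar 0, Ivy 38, Quinn 21. Ivy and Kira advance.
Runoff: Ivy is ranked above Kira on 38 ballots, Kira above Ivy on 48.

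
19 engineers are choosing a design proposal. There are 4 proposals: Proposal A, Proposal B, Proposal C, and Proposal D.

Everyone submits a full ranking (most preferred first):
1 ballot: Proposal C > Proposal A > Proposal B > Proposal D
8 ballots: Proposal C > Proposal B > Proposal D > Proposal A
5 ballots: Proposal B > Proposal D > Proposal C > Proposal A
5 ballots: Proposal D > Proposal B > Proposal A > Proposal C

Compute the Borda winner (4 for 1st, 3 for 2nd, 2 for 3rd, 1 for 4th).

Proposal A: 1×3 + 8×1 + 5×1 + 5×2 = 26
Proposal B: 1×2 + 8×3 + 5×4 + 5×3 = 61
Proposal C: 1×4 + 8×4 + 5×2 + 5×1 = 51
Proposal D: 1×1 + 8×2 + 5×3 + 5×4 = 52

Proposal B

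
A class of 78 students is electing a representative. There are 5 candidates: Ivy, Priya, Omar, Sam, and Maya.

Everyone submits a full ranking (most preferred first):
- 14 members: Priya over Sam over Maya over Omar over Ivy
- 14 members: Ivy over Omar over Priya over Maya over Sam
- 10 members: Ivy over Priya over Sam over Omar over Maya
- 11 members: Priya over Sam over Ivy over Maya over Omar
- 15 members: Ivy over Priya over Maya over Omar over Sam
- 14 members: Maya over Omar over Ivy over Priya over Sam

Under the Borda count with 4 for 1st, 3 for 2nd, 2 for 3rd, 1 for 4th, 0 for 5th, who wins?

Priya

Ivy: 14×0 + 14×4 + 10×4 + 11×2 + 15×4 + 14×2 = 206
Priya: 14×4 + 14×2 + 10×3 + 11×4 + 15×3 + 14×1 = 217
Omar: 14×1 + 14×3 + 10×1 + 11×0 + 15×1 + 14×3 = 123
Sam: 14×3 + 14×0 + 10×2 + 11×3 + 15×0 + 14×0 = 95
Maya: 14×2 + 14×1 + 10×0 + 11×1 + 15×2 + 14×4 = 139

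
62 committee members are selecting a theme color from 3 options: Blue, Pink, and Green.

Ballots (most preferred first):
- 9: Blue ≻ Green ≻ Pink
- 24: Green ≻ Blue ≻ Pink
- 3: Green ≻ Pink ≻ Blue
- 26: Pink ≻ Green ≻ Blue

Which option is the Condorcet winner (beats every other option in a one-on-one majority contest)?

Green

Green vs Blue: 53–9
Green vs Pink: 36–26
Green beats every other option.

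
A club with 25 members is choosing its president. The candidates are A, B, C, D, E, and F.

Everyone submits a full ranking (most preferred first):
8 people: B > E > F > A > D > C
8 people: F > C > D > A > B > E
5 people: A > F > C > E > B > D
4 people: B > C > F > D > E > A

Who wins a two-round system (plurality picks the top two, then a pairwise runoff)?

Round 1 first-place votes: A 5, B 12, C 0, D 0, E 0, F 8. B and F advance.
Runoff: B is ranked above F on 12 ballots, F above B on 13.

F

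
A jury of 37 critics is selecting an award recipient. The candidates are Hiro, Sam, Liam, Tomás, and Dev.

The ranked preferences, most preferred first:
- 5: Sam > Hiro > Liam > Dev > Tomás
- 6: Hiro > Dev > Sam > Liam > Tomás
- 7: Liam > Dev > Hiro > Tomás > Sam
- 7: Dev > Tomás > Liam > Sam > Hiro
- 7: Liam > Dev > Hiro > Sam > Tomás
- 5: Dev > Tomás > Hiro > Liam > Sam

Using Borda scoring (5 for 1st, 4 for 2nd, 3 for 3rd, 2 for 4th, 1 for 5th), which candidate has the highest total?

Dev

Hiro: 5×4 + 6×5 + 7×3 + 7×1 + 7×3 + 5×3 = 114
Sam: 5×5 + 6×3 + 7×1 + 7×2 + 7×2 + 5×1 = 83
Liam: 5×3 + 6×2 + 7×5 + 7×3 + 7×5 + 5×2 = 128
Tomás: 5×1 + 6×1 + 7×2 + 7×4 + 7×1 + 5×4 = 80
Dev: 5×2 + 6×4 + 7×4 + 7×5 + 7×4 + 5×5 = 150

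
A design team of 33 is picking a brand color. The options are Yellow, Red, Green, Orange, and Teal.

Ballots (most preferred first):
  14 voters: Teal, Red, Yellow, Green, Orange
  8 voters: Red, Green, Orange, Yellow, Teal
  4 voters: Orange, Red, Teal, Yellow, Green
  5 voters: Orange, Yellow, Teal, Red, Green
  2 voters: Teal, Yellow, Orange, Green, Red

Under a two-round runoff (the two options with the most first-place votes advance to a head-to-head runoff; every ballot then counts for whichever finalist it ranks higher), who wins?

Round 1 first-place votes: Yellow 0, Red 8, Green 0, Orange 9, Teal 16. Teal and Orange advance.
Runoff: Teal is ranked above Orange on 16 ballots, Orange above Teal on 17.

Orange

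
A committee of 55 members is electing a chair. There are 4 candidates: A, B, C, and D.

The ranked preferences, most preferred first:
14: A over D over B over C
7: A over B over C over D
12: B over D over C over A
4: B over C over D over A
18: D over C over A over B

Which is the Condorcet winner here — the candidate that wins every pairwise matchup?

D

D vs A: 34–21
D vs B: 32–23
D vs C: 44–11
D beats every other candidate.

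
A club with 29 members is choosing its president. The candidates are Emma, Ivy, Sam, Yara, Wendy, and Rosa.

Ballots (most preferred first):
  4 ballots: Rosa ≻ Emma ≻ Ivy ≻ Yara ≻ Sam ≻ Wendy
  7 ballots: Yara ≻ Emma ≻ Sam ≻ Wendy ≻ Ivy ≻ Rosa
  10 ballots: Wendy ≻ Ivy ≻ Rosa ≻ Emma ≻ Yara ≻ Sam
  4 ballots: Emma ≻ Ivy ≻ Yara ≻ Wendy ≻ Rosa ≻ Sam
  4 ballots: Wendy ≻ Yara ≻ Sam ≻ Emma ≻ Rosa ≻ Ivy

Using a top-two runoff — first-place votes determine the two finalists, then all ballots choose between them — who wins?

Yara

Round 1 first-place votes: Emma 4, Ivy 0, Sam 0, Yara 7, Wendy 14, Rosa 4. Wendy and Yara advance.
Runoff: Wendy is ranked above Yara on 14 ballots, Yara above Wendy on 15.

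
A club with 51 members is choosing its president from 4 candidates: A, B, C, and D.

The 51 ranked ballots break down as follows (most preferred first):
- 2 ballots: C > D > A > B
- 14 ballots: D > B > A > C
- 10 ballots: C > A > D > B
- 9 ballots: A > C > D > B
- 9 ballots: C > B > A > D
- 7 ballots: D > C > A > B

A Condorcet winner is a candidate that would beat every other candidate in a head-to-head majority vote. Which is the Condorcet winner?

C

C vs A: 28–23
C vs B: 37–14
C vs D: 30–21
C beats every other candidate.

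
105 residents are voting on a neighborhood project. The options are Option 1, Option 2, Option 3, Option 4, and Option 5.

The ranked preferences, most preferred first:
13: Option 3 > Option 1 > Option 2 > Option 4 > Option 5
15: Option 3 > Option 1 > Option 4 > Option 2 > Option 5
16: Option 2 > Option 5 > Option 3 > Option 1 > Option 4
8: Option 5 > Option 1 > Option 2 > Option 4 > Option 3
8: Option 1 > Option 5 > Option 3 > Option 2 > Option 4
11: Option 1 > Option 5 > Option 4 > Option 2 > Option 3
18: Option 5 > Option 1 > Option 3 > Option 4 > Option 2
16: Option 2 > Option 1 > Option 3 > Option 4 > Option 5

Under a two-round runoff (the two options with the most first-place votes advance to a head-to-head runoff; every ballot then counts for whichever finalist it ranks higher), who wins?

Option 3

Round 1 first-place votes: Option 1 19, Option 2 32, Option 3 28, Option 4 0, Option 5 26. Option 2 and Option 3 advance.
Runoff: Option 2 is ranked above Option 3 on 51 ballots, Option 3 above Option 2 on 54.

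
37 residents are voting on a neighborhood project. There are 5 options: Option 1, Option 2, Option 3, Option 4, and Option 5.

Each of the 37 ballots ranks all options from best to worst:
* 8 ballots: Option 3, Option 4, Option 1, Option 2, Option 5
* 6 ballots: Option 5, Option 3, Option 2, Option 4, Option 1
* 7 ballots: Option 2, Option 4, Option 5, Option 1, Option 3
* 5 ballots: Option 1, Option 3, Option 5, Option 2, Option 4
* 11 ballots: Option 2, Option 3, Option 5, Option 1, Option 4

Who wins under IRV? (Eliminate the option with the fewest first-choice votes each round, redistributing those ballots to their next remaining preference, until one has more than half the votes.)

Round 1: Option 1 5, Option 2 18, Option 3 8, Option 4 0, Option 5 6. Option 4 eliminated.
Round 2: Option 1 5, Option 2 18, Option 3 8, Option 5 6. Option 1 eliminated.
Round 3: Option 2 18, Option 3 13, Option 5 6. Option 5 eliminated.
Round 4: Option 2 18, Option 3 19. Option 3 has a majority (≥19).

Option 3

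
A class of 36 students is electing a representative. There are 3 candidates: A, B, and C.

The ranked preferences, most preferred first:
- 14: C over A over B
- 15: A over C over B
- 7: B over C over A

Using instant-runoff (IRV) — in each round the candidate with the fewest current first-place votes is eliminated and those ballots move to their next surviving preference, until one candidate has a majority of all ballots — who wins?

C

Round 1: A 15, B 7, C 14. B eliminated.
Round 2: A 15, C 21. C has a majority (≥19).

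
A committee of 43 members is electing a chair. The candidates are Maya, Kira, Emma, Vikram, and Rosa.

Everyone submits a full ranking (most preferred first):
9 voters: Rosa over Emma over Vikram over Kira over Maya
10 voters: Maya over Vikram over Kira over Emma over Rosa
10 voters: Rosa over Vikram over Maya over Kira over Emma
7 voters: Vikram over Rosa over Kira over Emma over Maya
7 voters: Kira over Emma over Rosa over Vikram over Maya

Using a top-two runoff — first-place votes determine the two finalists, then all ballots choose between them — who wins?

Rosa

Round 1 first-place votes: Maya 10, Kira 7, Emma 0, Vikram 7, Rosa 19. Rosa and Maya advance.
Runoff: Rosa is ranked above Maya on 33 ballots, Maya above Rosa on 10.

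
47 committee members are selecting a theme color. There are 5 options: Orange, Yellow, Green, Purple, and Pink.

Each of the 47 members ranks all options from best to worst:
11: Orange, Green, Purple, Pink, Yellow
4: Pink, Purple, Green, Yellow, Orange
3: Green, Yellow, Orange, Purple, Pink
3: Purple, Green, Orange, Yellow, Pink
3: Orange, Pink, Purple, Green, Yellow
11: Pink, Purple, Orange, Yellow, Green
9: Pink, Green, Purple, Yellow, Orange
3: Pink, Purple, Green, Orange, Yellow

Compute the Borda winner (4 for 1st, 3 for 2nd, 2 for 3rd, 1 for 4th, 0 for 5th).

Pink

Orange: 11×4 + 4×0 + 3×2 + 3×2 + 3×4 + 11×2 + 9×0 + 3×1 = 93
Yellow: 11×0 + 4×1 + 3×3 + 3×1 + 3×0 + 11×1 + 9×1 + 3×0 = 36
Green: 11×3 + 4×2 + 3×4 + 3×3 + 3×1 + 11×0 + 9×3 + 3×2 = 98
Purple: 11×2 + 4×3 + 3×1 + 3×4 + 3×2 + 11×3 + 9×2 + 3×3 = 115
Pink: 11×1 + 4×4 + 3×0 + 3×0 + 3×3 + 11×4 + 9×4 + 3×4 = 128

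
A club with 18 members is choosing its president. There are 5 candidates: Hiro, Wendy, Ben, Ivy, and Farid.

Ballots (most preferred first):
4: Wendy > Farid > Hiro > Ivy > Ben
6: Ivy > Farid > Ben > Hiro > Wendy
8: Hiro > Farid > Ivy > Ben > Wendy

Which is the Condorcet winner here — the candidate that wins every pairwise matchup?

Farid

Farid vs Hiro: 10–8
Farid vs Wendy: 14–4
Farid vs Ben: 18–0
Farid vs Ivy: 12–6
Farid beats every other candidate.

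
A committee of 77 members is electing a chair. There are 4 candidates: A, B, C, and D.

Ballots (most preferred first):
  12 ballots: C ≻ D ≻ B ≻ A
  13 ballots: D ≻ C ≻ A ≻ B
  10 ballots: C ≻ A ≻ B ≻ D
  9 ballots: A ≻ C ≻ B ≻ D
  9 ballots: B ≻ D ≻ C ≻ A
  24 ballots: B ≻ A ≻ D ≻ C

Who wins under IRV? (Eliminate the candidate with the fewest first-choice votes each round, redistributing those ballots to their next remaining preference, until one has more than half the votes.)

C

Round 1: A 9, B 33, C 22, D 13. A eliminated.
Round 2: B 33, C 31, D 13. D eliminated.
Round 3: B 33, C 44. C has a majority (≥39).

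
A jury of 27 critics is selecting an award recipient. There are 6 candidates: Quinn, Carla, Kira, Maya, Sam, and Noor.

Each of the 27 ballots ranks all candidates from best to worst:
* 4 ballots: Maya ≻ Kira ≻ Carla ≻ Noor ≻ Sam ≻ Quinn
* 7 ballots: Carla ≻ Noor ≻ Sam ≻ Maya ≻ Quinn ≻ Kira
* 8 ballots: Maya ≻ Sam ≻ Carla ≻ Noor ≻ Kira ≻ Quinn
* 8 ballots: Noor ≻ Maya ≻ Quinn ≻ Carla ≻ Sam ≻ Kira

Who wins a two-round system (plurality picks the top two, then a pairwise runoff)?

Round 1 first-place votes: Quinn 0, Carla 7, Kira 0, Maya 12, Sam 0, Noor 8. Maya and Noor advance.
Runoff: Maya is ranked above Noor on 12 ballots, Noor above Maya on 15.

Noor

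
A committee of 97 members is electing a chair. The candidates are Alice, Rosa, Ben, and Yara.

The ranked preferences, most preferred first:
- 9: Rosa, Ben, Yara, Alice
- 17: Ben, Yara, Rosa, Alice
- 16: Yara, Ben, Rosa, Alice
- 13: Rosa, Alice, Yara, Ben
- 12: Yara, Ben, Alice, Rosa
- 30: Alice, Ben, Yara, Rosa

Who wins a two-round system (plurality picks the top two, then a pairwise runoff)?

Yara

Round 1 first-place votes: Alice 30, Rosa 22, Ben 17, Yara 28. Alice and Yara advance.
Runoff: Alice is ranked above Yara on 43 ballots, Yara above Alice on 54.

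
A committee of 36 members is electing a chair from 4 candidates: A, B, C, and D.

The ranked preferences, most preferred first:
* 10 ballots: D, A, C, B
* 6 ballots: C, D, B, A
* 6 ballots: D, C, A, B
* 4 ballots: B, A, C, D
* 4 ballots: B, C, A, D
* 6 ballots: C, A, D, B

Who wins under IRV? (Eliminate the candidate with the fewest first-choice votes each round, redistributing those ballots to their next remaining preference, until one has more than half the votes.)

Round 1: A 0, B 8, C 12, D 16. A eliminated.
Round 2: B 8, C 12, D 16. B eliminated.
Round 3: C 20, D 16. C has a majority (≥19).

C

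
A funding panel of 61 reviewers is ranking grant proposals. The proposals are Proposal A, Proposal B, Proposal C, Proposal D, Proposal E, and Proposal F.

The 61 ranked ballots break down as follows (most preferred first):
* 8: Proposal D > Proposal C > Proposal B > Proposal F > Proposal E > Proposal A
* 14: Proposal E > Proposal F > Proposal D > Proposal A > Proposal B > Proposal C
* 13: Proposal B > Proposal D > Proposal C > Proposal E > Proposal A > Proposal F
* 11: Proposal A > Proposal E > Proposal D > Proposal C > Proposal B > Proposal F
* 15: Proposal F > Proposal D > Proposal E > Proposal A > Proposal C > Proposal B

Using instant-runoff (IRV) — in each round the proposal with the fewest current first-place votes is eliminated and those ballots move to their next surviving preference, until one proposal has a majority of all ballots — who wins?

Round 1: Proposal A 11, Proposal B 13, Proposal C 0, Proposal D 8, Proposal E 14, Proposal F 15. Proposal C eliminated.
Round 2: Proposal A 11, Proposal B 13, Proposal D 8, Proposal E 14, Proposal F 15. Proposal D eliminated.
Round 3: Proposal A 11, Proposal B 21, Proposal E 14, Proposal F 15. Proposal A eliminated.
Round 4: Proposal B 21, Proposal E 25, Proposal F 15. Proposal F eliminated.
Round 5: Proposal B 21, Proposal E 40. Proposal E has a majority (≥31).

Proposal E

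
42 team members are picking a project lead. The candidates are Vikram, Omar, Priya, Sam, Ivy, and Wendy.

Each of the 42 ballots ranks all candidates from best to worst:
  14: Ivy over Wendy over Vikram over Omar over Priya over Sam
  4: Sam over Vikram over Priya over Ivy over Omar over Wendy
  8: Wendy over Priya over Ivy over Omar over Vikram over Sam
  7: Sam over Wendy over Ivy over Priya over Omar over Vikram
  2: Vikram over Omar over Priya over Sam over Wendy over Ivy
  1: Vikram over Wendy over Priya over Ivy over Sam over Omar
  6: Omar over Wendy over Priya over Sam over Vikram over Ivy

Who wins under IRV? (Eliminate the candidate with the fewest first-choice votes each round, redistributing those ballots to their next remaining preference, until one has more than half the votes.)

Wendy

Round 1: Vikram 3, Omar 6, Priya 0, Sam 11, Ivy 14, Wendy 8. Priya eliminated.
Round 2: Vikram 3, Omar 6, Sam 11, Ivy 14, Wendy 8. Vikram eliminated.
Round 3: Omar 8, Sam 11, Ivy 14, Wendy 9. Omar eliminated.
Round 4: Sam 13, Ivy 14, Wendy 15. Sam eliminated.
Round 5: Ivy 18, Wendy 24. Wendy has a majority (≥22).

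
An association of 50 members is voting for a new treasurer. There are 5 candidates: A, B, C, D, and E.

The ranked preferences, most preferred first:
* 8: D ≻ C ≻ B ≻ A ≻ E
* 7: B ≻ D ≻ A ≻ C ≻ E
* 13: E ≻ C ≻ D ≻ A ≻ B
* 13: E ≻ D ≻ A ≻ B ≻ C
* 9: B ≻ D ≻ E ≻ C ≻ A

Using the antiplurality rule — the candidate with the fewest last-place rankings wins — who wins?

Last-place votes: A 9, B 13, C 13, D 0, E 15.

D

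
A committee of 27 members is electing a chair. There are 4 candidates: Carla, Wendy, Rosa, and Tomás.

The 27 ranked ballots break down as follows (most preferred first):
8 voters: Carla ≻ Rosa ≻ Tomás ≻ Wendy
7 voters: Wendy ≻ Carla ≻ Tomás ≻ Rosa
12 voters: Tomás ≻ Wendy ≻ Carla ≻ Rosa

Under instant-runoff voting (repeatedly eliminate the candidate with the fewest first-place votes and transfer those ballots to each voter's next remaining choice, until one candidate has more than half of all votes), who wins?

Round 1: Carla 8, Wendy 7, Rosa 0, Tomás 12. Rosa eliminated.
Round 2: Carla 8, Wendy 7, Tomás 12. Wendy eliminated.
Round 3: Carla 15, Tomás 12. Carla has a majority (≥14).

Carla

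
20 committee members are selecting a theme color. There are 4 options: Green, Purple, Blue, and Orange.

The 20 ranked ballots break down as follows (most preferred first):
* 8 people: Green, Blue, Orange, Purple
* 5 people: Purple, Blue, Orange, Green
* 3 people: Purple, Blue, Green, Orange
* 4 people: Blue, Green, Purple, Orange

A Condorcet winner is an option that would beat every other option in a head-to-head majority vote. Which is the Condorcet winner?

Blue

Blue vs Green: 12–8
Blue vs Purple: 12–8
Blue vs Orange: 20–0
Blue beats every other option.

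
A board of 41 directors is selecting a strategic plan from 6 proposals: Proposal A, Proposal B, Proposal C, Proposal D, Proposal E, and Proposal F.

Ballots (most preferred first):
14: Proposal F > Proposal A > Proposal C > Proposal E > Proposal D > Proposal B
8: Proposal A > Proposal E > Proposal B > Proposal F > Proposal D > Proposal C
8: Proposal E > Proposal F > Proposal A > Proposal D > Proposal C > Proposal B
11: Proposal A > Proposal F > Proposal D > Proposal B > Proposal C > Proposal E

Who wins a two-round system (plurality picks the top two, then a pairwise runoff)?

Proposal F

Round 1 first-place votes: Proposal A 19, Proposal B 0, Proposal C 0, Proposal D 0, Proposal E 8, Proposal F 14. Proposal A and Proposal F advance.
Runoff: Proposal A is ranked above Proposal F on 19 ballots, Proposal F above Proposal A on 22.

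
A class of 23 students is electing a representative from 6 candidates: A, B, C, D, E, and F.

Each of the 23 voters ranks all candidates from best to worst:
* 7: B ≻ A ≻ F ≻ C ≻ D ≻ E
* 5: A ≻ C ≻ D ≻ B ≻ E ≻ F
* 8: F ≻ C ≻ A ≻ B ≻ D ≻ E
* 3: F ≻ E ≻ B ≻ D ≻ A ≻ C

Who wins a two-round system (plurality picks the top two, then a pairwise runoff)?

Round 1 first-place votes: A 5, B 7, C 0, D 0, E 0, F 11. F and B advance.
Runoff: F is ranked above B on 11 ballots, B above F on 12.

B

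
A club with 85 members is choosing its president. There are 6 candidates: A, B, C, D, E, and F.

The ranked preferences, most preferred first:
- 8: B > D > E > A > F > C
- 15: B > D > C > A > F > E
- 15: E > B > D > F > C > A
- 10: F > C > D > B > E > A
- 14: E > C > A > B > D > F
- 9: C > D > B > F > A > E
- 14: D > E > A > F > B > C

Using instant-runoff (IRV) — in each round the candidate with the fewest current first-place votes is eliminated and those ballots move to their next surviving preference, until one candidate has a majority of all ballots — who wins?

D

Round 1: A 0, B 23, C 9, D 14, E 29, F 10. A eliminated.
Round 2: B 23, C 9, D 14, E 29, F 10. C eliminated.
Round 3: B 23, D 23, E 29, F 10. F eliminated.
Round 4: B 23, D 33, E 29. B eliminated.
Round 5: D 56, E 29. D has a majority (≥43).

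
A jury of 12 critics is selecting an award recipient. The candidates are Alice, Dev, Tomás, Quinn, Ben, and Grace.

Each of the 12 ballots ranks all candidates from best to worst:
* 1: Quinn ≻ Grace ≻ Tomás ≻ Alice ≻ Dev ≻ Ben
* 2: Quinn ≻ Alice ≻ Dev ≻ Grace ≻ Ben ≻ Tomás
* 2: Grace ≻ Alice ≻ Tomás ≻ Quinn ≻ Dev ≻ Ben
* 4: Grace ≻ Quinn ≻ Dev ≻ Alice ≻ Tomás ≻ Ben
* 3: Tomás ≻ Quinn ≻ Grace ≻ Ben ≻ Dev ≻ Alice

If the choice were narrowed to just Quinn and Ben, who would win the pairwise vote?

Quinn is ranked above Ben on 12 ballots; Ben above Quinn on 0.

Quinn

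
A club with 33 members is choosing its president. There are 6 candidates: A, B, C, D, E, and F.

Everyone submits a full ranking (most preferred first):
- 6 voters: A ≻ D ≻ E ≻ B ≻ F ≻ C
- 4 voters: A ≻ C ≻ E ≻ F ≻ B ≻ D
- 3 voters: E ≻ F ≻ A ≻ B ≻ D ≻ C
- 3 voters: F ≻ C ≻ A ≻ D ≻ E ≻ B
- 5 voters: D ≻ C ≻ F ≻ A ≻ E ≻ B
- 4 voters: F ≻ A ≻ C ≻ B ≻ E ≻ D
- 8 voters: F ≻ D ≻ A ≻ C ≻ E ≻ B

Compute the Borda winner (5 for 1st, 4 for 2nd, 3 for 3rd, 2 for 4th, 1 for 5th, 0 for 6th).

A

A: 6×5 + 4×5 + 3×3 + 3×3 + 5×2 + 4×4 + 8×3 = 118
B: 6×2 + 4×1 + 3×2 + 3×0 + 5×0 + 4×2 + 8×0 = 30
C: 6×0 + 4×4 + 3×0 + 3×4 + 5×4 + 4×3 + 8×2 = 76
D: 6×4 + 4×0 + 3×1 + 3×2 + 5×5 + 4×0 + 8×4 = 90
E: 6×3 + 4×3 + 3×5 + 3×1 + 5×1 + 4×1 + 8×1 = 65
F: 6×1 + 4×2 + 3×4 + 3×5 + 5×3 + 4×5 + 8×5 = 116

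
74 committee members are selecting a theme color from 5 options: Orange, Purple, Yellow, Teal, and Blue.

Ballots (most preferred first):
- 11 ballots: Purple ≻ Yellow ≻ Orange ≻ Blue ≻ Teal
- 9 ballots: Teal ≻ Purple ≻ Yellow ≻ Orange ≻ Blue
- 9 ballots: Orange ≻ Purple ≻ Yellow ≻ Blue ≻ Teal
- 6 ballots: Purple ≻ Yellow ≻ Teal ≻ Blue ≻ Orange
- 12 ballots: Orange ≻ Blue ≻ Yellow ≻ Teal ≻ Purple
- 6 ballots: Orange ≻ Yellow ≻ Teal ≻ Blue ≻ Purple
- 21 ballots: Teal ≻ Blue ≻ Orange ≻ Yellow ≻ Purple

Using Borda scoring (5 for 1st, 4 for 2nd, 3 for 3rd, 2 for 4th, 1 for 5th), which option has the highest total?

Orange: 11×3 + 9×2 + 9×5 + 6×1 + 12×5 + 6×5 + 21×3 = 255
Purple: 11×5 + 9×4 + 9×4 + 6×5 + 12×1 + 6×1 + 21×1 = 196
Yellow: 11×4 + 9×3 + 9×3 + 6×4 + 12×3 + 6×4 + 21×2 = 224
Teal: 11×1 + 9×5 + 9×1 + 6×3 + 12×2 + 6×3 + 21×5 = 230
Blue: 11×2 + 9×1 + 9×2 + 6×2 + 12×4 + 6×2 + 21×4 = 205

Orange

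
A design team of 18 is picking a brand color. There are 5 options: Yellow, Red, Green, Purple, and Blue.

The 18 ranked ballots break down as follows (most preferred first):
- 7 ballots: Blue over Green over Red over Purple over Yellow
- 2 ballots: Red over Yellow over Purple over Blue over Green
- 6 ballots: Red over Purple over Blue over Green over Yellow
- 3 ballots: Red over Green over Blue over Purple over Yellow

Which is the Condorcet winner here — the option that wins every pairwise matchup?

Red vs Yellow: 18–0
Red vs Green: 11–7
Red vs Purple: 18–0
Red vs Blue: 11–7
Red beats every other option.

Red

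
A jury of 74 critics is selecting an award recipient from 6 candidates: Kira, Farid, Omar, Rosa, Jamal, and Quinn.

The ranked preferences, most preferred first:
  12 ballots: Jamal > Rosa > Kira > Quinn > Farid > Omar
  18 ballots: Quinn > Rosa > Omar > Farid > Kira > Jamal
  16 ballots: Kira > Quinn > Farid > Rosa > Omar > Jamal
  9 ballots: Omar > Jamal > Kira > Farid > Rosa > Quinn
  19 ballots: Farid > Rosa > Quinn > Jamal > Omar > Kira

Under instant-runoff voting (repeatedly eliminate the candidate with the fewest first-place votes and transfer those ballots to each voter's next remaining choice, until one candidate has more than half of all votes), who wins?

Quinn

Round 1: Kira 16, Farid 19, Omar 9, Rosa 0, Jamal 12, Quinn 18. Rosa eliminated.
Round 2: Kira 16, Farid 19, Omar 9, Jamal 12, Quinn 18. Omar eliminated.
Round 3: Kira 16, Farid 19, Jamal 21, Quinn 18. Kira eliminated.
Round 4: Farid 19, Jamal 21, Quinn 34. Farid eliminated.
Round 5: Jamal 21, Quinn 53. Quinn has a majority (≥38).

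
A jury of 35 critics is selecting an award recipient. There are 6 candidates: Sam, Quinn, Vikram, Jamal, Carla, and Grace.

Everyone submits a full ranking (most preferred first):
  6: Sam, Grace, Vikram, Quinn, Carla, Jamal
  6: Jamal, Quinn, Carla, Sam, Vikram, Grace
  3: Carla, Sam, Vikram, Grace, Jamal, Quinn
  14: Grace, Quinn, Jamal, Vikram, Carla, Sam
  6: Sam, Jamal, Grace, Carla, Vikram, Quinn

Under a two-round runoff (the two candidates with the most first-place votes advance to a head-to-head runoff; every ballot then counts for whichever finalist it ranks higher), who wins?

Sam

Round 1 first-place votes: Sam 12, Quinn 0, Vikram 0, Jamal 6, Carla 3, Grace 14. Grace and Sam advance.
Runoff: Grace is ranked above Sam on 14 ballots, Sam above Grace on 21.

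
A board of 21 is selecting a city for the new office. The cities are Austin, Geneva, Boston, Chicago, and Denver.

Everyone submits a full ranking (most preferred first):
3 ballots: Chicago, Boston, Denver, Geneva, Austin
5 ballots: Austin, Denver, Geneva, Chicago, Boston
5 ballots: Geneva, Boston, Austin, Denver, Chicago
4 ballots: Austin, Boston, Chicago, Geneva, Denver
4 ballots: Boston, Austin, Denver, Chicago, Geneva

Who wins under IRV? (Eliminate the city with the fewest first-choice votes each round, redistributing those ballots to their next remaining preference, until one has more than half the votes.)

Boston

Round 1: Austin 9, Geneva 5, Boston 4, Chicago 3, Denver 0. Denver eliminated.
Round 2: Austin 9, Geneva 5, Boston 4, Chicago 3. Chicago eliminated.
Round 3: Austin 9, Geneva 5, Boston 7. Geneva eliminated.
Round 4: Austin 9, Boston 12. Boston has a majority (≥11).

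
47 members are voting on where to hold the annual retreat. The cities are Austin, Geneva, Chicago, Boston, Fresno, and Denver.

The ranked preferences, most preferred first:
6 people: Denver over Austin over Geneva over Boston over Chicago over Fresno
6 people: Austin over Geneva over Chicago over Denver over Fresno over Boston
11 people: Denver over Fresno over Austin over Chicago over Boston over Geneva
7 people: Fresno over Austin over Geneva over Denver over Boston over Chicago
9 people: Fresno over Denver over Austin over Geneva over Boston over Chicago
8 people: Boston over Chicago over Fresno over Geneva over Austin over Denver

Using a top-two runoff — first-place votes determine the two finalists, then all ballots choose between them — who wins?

Fresno

Round 1 first-place votes: Austin 6, Geneva 0, Chicago 0, Boston 8, Fresno 16, Denver 17. Denver and Fresno advance.
Runoff: Denver is ranked above Fresno on 23 ballots, Fresno above Denver on 24.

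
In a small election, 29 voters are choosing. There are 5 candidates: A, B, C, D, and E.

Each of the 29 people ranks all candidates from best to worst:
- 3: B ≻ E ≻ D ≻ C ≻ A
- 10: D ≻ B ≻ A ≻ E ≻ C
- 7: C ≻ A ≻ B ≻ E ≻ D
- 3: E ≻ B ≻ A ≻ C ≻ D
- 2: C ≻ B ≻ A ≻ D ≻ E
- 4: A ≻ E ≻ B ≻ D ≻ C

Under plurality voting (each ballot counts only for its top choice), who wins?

D

First-place votes: A 4, B 3, C 9, D 10, E 3.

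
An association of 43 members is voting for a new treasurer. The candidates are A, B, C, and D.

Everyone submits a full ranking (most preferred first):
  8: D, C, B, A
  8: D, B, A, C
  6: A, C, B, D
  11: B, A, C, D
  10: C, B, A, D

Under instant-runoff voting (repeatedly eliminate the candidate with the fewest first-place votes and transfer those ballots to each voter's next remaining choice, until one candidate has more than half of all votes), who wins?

C

Round 1: A 6, B 11, C 10, D 16. A eliminated.
Round 2: B 11, C 16, D 16. B eliminated.
Round 3: C 27, D 16. C has a majority (≥22).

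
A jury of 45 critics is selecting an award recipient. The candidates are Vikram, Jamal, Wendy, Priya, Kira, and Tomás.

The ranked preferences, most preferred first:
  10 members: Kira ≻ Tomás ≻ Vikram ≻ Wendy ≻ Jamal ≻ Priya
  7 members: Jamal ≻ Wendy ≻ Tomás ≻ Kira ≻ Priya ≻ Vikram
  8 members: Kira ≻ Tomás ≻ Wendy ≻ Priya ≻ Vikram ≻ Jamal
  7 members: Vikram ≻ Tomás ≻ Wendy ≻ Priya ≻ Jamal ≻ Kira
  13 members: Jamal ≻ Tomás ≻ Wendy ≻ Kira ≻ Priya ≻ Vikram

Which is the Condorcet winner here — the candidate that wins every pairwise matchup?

Tomás

Tomás vs Vikram: 38–7
Tomás vs Jamal: 25–20
Tomás vs Wendy: 38–7
Tomás vs Priya: 45–0
Tomás vs Kira: 27–18
Tomás beats every other candidate.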